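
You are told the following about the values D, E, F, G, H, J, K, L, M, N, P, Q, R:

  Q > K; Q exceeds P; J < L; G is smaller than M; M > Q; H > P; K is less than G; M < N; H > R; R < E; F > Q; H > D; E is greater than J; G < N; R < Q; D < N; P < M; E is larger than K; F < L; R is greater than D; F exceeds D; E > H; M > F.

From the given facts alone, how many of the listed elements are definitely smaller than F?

From F the given relations immediately reach D, Q.
From those, K, P, R — 5 in total.
Nothing else is reachable below F; 5 in all.

5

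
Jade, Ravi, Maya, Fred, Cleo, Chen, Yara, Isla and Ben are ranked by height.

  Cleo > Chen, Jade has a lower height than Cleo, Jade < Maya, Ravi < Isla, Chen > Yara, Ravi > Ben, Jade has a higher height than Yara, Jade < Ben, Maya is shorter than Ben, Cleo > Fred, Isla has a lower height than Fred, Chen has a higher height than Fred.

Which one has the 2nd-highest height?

Chen

Piecing the relations together gives one ordering: Yara < Jade < Maya < Ben < Ravi < Isla < Fred < Chen < Cleo.
Counting 2 from the largest end gives Chen.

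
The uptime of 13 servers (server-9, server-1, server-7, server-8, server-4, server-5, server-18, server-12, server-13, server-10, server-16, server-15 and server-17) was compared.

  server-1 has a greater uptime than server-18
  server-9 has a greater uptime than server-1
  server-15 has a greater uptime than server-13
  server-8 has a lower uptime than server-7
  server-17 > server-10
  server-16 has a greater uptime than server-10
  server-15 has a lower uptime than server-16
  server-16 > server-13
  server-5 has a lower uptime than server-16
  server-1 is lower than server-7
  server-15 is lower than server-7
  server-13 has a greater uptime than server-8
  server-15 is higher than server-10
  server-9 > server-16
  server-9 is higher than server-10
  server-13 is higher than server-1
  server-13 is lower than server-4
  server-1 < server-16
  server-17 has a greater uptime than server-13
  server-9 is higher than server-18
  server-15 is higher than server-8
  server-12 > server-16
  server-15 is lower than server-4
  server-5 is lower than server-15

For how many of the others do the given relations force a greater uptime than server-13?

7

From server-13 the given relations immediately reach server-15, server-16, server-17, server-4.
From those, server-12, server-7, server-9 — 7 in total.
Nothing else is reachable above server-13; 7 in all.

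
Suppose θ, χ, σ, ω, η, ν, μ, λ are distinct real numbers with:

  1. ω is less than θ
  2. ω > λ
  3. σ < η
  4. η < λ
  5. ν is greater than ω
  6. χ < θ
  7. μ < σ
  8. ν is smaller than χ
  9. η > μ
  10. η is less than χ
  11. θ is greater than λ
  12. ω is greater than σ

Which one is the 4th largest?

ω

The consecutive relations fix a unique order: μ < σ < η < λ < ω < ν < χ < θ.
The 4th largest is ω.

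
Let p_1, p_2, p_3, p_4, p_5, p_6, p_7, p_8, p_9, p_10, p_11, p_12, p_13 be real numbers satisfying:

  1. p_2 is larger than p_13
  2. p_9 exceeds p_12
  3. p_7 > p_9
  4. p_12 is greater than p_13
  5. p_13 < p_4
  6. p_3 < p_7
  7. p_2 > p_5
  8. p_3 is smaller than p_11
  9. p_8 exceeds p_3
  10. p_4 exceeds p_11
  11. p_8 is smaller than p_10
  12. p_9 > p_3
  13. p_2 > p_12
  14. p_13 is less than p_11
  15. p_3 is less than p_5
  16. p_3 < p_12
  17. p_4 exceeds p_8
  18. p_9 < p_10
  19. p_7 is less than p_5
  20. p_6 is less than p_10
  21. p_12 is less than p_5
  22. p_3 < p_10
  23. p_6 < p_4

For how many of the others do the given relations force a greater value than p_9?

4

The elements the relations force above p_9 are p_7, p_5, p_2, p_10 — no chain reaches any other.
That is 4.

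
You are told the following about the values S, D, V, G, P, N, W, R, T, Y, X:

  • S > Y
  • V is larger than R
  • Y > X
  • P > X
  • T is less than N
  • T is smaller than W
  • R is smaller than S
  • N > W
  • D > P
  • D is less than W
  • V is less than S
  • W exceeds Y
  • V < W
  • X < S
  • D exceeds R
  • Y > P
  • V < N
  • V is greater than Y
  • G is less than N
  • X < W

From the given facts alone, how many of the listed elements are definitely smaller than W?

Directly below W: X, Y, T, V, D.
One step further: R, P (7 so far).
Nothing else is reachable below W; 7 in all.

7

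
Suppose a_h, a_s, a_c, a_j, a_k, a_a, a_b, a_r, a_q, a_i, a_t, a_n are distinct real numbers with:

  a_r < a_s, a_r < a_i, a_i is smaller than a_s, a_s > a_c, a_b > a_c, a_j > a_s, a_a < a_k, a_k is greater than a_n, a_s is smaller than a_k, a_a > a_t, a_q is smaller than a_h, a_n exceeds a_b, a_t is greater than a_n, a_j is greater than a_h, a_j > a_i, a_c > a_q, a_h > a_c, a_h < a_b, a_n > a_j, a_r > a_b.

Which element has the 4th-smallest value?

The consecutive relations fix a unique order: a_q < a_c < a_h < a_b < a_r < a_i < a_s < a_j < a_n < a_t < a_a < a_k.
The 4th smallest is a_b.

a_b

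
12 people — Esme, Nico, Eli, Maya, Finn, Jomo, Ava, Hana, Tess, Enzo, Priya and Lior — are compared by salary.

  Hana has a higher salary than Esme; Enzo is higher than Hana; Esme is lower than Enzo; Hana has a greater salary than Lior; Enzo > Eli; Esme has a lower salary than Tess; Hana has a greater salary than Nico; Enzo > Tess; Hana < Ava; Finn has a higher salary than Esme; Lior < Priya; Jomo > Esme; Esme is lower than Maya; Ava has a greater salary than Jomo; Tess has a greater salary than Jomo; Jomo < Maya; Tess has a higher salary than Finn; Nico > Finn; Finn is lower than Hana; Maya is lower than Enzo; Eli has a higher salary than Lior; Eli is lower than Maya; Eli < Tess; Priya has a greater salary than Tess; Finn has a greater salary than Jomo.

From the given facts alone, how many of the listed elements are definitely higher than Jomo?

8

Directly above Jomo: Finn, Maya, Ava, Tess.
One step further: Nico, Hana, Priya, Enzo (8 so far).
No other element is forced above Jomo by the given relations, so the count is 8.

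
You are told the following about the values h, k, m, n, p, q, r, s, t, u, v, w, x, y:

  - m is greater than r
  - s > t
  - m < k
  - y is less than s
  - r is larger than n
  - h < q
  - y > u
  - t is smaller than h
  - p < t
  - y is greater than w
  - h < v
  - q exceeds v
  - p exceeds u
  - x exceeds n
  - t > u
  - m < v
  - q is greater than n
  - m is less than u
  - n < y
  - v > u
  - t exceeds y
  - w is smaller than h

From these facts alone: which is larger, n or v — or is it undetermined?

v

n < r and r < m give n < m.
With m < u: n < r < m < u.
Then u < p extends the chain to p.
With p < t: n < r < m < u < p < t.
With t < h: n < r < m < u < p < t < h.
Then h < v extends the chain to v.
So v is larger.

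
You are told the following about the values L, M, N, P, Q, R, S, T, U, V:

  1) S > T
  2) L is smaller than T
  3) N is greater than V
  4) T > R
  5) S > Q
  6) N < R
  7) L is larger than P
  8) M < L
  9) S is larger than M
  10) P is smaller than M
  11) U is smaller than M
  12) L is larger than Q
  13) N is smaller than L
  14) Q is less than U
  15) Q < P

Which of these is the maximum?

Q is not greatest since Q < L; V is not greatest since V < N; U is not greatest since U < M; P is not greatest since P < L; N is not greatest since N < R; M is not greatest since M < L; R is not greatest since R < T; L is not greatest since L < T; T is not greatest since T < S.
Only S has nothing above it, so S is the maximum.

S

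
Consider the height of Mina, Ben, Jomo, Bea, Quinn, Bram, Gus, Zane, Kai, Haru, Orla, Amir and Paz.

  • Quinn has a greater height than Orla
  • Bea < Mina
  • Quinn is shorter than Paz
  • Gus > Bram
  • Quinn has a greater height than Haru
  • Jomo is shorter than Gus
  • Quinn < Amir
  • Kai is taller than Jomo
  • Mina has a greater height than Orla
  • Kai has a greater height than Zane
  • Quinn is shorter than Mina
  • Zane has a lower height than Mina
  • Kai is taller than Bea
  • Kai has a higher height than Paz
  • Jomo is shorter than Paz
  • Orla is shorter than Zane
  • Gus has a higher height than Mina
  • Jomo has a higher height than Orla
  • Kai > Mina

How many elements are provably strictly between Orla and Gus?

Chaining upward from Orla reaches: Jomo, Quinn, Paz, Zane, Amir, Mina, Kai.
Chaining downward from Gus reaches: Haru, Bea, Jomo, Bram, Quinn, Zane, Mina.
Strictly between Orla and Gus are those in both lists: Jomo, Quinn, Zane, Mina — 4 elements.

4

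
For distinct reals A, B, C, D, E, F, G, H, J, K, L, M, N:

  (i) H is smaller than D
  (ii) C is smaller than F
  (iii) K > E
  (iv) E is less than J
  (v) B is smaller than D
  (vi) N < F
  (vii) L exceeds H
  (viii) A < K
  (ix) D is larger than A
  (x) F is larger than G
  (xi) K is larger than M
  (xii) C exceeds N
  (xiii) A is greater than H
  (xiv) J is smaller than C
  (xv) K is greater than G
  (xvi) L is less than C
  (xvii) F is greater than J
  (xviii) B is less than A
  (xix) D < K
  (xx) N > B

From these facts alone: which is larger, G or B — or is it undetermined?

Following every chain through G: above G we get F, K.
B is not reached, and no chain runs the other way from B to G.
So the given relations leave the order of G and B undetermined.

undetermined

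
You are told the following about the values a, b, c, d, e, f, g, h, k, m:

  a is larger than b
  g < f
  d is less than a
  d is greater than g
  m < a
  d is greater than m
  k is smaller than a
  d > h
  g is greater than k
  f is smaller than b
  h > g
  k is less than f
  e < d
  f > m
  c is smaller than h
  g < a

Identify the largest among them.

c is not greatest since c < h; e is not greatest since e < d; m is not greatest since m < d; k is not greatest since k < g; g is not greatest since g < a; h is not greatest since h < d; f is not greatest since f < b; d is not greatest since d < a; b is not greatest since b < a.
Only a has nothing above it, so a is the largest.

a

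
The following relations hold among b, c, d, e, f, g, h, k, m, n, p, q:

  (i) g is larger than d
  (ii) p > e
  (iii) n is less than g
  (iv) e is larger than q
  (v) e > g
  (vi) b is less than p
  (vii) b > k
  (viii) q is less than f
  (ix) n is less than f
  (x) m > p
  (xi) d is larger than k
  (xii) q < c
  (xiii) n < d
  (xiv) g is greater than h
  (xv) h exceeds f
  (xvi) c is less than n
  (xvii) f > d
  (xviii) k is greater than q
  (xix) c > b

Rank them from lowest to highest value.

Each adjacent pair is fixed by a given relation: q < k; k < b; b < c; c < n; n < d; d < f; f < h; h < g; g < e; e < p; p < m. Chaining them end to end gives the full order.

q < k < b < c < n < d < f < h < g < e < p < m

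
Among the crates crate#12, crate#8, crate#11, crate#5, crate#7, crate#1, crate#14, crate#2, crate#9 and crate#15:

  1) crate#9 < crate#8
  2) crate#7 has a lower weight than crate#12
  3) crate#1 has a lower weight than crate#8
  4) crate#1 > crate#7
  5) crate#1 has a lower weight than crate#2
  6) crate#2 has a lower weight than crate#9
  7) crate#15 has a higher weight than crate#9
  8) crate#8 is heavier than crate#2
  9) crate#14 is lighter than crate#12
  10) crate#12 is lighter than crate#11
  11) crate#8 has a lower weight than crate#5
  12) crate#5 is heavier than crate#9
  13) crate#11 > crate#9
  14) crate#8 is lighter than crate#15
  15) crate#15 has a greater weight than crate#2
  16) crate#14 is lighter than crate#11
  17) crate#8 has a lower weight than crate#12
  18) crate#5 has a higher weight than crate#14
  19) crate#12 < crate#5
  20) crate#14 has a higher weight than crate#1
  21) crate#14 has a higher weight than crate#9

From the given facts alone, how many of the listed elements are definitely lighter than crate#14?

4

From crate#14 the given relations immediately reach crate#1, crate#9.
From those, crate#7, crate#2 — 4 in total.
Nothing else is reachable below crate#14; 4 in all.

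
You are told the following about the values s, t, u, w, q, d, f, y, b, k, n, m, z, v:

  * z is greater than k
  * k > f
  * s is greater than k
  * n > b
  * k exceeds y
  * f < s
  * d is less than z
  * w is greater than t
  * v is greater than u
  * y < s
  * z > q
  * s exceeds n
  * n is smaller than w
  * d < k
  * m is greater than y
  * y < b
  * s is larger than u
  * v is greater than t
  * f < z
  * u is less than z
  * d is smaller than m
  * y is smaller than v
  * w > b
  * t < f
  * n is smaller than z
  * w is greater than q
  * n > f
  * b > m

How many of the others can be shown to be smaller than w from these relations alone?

8

Directly below w: t, q, b, n.
One step further: y, m, f (7 so far).
One step further: d (8 so far).
No other element is forced below w by the given relations, so the count is 8.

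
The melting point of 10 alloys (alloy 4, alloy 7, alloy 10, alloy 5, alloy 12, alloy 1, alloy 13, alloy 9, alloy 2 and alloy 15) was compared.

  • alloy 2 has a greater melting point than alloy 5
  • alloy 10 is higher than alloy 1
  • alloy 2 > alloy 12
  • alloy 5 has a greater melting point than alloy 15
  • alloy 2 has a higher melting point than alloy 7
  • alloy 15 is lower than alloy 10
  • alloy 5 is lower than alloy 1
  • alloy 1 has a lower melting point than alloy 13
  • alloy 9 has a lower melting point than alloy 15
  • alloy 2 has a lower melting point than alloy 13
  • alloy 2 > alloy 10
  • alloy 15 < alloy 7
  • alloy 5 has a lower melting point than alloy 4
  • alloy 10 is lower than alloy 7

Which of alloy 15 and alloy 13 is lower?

Link the given pairs in sequence: alloy 15 < alloy 5; alloy 5 < alloy 1; alloy 1 < alloy 10; alloy 10 < alloy 2; alloy 2 < alloy 13.
Together: alloy 15 < alloy 5 < alloy 1 < alloy 10 < alloy 2 < alloy 13.
So alloy 15 < alloy 13; alloy 15 is the lower of the two.

alloy 15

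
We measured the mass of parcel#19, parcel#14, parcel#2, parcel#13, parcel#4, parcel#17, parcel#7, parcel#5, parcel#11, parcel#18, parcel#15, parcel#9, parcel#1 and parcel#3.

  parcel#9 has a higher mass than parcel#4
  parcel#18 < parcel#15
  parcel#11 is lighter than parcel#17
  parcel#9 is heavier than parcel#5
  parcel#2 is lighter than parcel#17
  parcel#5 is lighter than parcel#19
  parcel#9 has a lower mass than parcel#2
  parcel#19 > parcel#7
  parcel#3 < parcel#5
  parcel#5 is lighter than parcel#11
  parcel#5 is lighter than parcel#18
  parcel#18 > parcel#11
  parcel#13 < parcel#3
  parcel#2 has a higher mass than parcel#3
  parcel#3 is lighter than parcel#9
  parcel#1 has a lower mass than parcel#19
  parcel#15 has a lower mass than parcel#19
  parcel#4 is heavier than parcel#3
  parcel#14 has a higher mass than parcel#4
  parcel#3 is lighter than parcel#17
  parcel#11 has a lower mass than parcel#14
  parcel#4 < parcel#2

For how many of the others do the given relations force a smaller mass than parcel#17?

7

From parcel#17 the given relations immediately reach parcel#3, parcel#2, parcel#11.
From those, parcel#13, parcel#4, parcel#5, parcel#9 — 7 in total.
Nothing else is reachable below parcel#17; 7 in all.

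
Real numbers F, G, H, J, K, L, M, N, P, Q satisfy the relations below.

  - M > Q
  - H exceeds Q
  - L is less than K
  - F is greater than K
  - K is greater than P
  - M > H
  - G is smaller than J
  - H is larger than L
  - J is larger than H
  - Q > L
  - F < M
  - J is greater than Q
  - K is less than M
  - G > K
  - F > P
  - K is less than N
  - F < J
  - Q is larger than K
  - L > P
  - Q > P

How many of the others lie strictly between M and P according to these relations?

5

Chaining upward from P reaches: L, K, G, Q, H, N, F, J.
Chaining downward from M reaches: L, K, Q, H, F.
Strictly between P and M are those in both lists: L, K, Q, H, F — 5 elements.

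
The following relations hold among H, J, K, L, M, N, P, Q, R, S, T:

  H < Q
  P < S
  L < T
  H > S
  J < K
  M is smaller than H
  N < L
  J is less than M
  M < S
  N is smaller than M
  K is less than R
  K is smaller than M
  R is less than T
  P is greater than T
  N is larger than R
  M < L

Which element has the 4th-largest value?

Piecing the relations together gives one ordering: J < K < R < N < M < L < T < P < S < H < Q.
Counting 4 from the largest end gives P.

P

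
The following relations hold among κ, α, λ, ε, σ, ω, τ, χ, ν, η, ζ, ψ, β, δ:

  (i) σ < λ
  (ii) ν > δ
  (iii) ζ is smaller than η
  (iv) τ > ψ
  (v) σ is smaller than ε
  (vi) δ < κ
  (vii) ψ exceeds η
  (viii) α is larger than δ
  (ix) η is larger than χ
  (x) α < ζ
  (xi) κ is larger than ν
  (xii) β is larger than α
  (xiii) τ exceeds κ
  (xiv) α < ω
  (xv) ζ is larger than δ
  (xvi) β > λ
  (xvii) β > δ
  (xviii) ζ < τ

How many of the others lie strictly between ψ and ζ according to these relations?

Chaining upward from ζ reaches: η, τ.
Chaining downward from ψ reaches: δ, α, χ, η.
Strictly between ζ and ψ are those in both lists: η — 1 element.

1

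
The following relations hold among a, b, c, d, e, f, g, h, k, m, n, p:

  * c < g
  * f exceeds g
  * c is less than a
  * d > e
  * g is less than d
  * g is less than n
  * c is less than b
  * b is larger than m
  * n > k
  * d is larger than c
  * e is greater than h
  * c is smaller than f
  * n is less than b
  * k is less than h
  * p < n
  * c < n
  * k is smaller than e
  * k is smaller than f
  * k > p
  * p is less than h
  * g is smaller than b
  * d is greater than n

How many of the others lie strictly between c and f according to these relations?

The relations place c below f. An element lies strictly between them when it is forced above c and also forced below f.
Above c: {a, g, n, d, b}. Below f: {g, p, k}.
Intersection: {g} — 1.

1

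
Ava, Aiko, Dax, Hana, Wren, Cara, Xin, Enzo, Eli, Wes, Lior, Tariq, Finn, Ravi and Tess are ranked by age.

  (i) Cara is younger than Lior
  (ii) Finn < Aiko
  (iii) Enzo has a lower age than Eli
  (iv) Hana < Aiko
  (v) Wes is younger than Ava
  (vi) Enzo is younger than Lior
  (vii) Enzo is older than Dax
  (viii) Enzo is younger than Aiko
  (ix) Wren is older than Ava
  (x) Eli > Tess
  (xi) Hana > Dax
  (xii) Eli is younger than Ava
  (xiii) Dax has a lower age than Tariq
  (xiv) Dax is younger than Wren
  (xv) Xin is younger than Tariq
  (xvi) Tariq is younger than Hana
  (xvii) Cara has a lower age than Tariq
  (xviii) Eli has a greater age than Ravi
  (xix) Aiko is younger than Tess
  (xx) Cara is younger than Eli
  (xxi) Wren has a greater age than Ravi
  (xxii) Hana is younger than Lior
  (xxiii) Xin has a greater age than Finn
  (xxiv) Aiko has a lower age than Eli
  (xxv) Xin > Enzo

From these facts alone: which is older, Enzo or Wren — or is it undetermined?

Enzo < Xin and Xin < Tariq give Enzo < Tariq.
With Tariq < Hana: Enzo < Xin < Tariq < Hana.
Then Hana < Aiko extends the chain to Aiko.
Then Aiko < Tess extends the chain to Tess.
Then Tess < Eli extends the chain to Eli.
Then Eli < Ava extends the chain to Ava.
With Ava < Wren: Enzo < Xin < Tariq < Hana < Aiko < Tess < Eli < Ava < Wren.
So Wren is older.

Wren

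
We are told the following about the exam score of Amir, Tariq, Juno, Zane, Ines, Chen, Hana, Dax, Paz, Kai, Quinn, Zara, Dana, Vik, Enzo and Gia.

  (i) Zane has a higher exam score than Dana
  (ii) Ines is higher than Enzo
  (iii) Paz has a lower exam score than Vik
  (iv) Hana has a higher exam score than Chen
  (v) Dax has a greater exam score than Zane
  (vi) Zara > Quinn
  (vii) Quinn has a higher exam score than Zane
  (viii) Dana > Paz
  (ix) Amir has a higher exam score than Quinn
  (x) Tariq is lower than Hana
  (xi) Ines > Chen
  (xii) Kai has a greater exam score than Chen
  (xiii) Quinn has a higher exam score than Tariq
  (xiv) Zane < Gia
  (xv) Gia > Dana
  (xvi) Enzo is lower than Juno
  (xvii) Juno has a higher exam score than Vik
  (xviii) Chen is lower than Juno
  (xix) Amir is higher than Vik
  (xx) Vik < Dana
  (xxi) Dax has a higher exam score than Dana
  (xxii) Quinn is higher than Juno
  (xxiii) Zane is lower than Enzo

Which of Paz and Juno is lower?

Paz

The relevant relations are Paz < Vik; Vik < Dana; Dana < Zane; Zane < Enzo; Enzo < Juno.
Together: Paz < Vik < Dana < Zane < Enzo < Juno.
So Paz < Juno; Paz is the lower of the two.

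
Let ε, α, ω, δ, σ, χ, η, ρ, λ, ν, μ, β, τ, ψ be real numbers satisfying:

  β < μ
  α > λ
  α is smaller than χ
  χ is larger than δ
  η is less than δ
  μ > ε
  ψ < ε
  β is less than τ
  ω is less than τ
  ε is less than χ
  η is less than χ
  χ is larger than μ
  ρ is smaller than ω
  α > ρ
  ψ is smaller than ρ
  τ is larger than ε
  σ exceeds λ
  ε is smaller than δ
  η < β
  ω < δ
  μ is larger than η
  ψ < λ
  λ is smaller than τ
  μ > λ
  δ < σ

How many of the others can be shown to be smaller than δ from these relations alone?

5

The elements the relations force below δ are η, ψ, ε, ρ, ω — no chain reaches any other.
That is 5.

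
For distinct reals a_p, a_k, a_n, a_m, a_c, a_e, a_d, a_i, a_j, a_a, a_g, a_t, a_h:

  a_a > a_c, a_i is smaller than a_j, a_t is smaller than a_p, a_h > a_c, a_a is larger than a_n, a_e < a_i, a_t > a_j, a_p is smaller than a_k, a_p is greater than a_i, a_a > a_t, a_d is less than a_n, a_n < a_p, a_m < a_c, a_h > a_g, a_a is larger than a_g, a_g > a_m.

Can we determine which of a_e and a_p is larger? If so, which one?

Link the given pairs in sequence: a_e < a_i; a_i < a_j; a_j < a_t; a_t < a_p.
Chaining these gives a_e < a_i < a_j < a_t < a_p.
So a_p is larger.

a_p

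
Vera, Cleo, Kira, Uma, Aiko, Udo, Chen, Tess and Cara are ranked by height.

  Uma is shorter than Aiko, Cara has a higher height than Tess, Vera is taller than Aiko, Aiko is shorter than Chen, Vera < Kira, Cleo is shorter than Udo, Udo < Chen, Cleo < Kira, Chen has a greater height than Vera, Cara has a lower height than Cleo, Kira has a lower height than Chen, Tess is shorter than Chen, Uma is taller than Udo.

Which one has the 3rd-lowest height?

Piecing the relations together gives one ordering: Tess < Cara < Cleo < Udo < Uma < Aiko < Vera < Kira < Chen.
Counting 3 from the smallest end gives Cleo.

Cleo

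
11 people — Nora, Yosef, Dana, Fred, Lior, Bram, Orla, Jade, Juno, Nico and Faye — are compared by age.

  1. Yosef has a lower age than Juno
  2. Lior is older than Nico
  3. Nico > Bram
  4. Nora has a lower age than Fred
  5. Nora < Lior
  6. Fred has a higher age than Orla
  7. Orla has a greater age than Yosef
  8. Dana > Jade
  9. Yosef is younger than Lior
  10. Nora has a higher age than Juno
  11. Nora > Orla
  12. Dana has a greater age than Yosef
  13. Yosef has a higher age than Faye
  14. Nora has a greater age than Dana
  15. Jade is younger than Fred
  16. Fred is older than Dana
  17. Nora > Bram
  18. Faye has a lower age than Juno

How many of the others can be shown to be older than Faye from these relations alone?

The elements the relations force above Faye are Yosef, Juno, Dana, Orla, Nora, Fred, Lior — no chain reaches any other.
That is 7.

7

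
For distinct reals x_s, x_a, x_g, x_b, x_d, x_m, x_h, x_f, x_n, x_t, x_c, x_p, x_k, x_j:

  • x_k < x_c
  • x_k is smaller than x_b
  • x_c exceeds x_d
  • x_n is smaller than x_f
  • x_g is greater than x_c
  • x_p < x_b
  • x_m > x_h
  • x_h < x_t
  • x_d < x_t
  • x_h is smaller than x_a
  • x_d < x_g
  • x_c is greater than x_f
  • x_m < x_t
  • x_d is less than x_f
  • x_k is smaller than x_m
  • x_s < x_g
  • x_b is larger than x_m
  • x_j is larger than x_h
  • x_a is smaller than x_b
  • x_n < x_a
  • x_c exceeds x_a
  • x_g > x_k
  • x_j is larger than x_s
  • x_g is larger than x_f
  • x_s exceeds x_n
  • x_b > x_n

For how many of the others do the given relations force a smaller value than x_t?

4

Directly below x_t: x_h, x_m, x_d.
One step further: x_k (4 so far).
Nothing else is reachable below x_t; 4 in all.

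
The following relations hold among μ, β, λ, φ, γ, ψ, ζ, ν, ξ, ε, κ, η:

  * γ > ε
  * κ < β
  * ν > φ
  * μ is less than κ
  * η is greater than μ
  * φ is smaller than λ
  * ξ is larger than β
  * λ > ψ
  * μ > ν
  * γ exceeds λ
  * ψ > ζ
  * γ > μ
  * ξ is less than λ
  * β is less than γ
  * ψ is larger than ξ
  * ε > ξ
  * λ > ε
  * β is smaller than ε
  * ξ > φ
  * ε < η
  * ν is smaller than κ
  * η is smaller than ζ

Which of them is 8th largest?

Chaining the given pairs: φ < ν < μ < κ < β < ξ < ε < η < ζ < ψ < λ < γ.
Counting 8 from the largest end gives β.

β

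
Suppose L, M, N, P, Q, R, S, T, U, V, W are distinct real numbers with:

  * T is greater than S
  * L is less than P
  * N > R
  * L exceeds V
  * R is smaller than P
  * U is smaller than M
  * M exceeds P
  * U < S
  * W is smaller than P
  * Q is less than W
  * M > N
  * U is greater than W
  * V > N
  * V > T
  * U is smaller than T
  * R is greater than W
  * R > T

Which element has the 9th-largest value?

U

Piecing the relations together gives one ordering: Q < W < U < S < T < R < N < V < L < P < M.
Counting 9 from the largest end gives U.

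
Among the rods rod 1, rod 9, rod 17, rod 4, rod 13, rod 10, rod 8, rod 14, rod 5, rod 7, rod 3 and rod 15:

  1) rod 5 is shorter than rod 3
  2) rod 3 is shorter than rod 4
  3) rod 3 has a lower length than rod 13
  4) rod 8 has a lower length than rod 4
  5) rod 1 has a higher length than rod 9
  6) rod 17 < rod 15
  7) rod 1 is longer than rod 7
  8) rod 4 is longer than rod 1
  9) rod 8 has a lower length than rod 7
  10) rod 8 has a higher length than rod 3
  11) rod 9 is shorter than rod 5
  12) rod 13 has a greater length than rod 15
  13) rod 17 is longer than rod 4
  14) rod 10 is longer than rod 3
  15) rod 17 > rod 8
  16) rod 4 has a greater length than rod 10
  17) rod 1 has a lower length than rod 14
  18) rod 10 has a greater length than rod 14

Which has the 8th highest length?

The consecutive relations fix a unique order: rod 9 < rod 5 < rod 3 < rod 8 < rod 7 < rod 1 < rod 14 < rod 10 < rod 4 < rod 17 < rod 15 < rod 13.
The 8th largest is rod 7.

rod 7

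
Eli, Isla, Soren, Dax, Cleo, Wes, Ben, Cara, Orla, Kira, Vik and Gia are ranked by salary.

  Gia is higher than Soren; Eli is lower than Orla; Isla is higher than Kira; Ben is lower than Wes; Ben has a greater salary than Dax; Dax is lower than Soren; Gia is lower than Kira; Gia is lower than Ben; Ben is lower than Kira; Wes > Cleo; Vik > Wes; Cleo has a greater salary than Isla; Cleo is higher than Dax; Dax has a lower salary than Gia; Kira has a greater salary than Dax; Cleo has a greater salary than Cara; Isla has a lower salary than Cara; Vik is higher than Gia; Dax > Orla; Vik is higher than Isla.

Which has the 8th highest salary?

Piecing the relations together gives one ordering: Eli < Orla < Dax < Soren < Gia < Ben < Kira < Isla < Cara < Cleo < Wes < Vik.
Counting 8 from the largest end gives Gia.

Gia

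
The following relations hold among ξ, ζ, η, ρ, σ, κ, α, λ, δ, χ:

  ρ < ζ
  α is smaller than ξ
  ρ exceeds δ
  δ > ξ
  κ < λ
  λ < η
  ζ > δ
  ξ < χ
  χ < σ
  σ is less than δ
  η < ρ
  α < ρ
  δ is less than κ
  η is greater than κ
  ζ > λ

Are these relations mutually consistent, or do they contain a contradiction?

consistent

Every relation is compatible with α < ξ < χ < σ < δ < κ < λ < η < ρ < ζ; the set is consistent.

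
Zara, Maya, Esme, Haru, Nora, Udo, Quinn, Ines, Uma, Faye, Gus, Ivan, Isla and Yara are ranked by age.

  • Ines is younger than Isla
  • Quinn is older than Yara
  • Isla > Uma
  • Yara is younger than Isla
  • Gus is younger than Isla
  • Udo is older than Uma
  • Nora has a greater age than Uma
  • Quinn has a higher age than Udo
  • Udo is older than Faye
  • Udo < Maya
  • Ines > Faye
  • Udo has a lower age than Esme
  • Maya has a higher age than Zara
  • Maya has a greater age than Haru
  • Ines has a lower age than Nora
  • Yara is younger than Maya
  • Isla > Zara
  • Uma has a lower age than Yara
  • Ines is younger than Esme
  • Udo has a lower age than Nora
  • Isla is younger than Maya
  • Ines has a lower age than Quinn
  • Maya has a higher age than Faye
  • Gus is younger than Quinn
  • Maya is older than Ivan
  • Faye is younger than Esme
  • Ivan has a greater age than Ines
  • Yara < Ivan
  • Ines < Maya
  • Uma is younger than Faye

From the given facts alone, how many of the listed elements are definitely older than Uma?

10

From Uma the given relations immediately reach Faye, Udo, Yara, Nora, Isla.
From those, Ines, Esme, Quinn, Ivan, Maya — 10 in total.
Nothing else is reachable above Uma; 10 in all.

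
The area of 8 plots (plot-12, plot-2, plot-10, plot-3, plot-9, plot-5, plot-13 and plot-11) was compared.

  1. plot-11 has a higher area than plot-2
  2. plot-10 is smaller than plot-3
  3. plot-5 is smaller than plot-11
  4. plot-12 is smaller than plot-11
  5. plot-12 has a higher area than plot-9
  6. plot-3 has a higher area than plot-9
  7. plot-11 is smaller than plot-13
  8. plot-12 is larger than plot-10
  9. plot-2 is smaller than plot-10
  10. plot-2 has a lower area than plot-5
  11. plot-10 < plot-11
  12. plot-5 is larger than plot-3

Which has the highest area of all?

plot-2 is not greatest since plot-2 < plot-11; plot-9 is not greatest since plot-9 < plot-12; plot-10 is not greatest since plot-10 < plot-12; plot-3 is not greatest since plot-3 < plot-5; plot-12 is not greatest since plot-12 < plot-11; plot-5 is not greatest since plot-5 < plot-11; plot-11 is not greatest since plot-11 < plot-13.
Only plot-13 has nothing above it, so plot-13 is the highest area.

plot-13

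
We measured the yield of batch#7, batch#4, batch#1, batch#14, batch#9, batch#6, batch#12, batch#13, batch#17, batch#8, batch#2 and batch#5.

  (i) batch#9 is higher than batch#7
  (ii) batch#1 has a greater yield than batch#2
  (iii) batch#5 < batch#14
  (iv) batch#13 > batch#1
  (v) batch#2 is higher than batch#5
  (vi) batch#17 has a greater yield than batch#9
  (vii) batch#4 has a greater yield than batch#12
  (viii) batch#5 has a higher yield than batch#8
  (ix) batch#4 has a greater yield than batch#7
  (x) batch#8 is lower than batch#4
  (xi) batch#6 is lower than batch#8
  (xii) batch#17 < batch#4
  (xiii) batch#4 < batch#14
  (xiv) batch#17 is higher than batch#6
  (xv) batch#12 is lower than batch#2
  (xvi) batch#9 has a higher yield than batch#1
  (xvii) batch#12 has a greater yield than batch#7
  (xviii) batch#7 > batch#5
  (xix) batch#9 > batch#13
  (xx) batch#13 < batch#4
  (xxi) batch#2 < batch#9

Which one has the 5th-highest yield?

batch#13

The consecutive relations fix a unique order: batch#6 < batch#8 < batch#5 < batch#7 < batch#12 < batch#2 < batch#1 < batch#13 < batch#9 < batch#17 < batch#4 < batch#14.
Counting 5 from the largest end gives batch#13.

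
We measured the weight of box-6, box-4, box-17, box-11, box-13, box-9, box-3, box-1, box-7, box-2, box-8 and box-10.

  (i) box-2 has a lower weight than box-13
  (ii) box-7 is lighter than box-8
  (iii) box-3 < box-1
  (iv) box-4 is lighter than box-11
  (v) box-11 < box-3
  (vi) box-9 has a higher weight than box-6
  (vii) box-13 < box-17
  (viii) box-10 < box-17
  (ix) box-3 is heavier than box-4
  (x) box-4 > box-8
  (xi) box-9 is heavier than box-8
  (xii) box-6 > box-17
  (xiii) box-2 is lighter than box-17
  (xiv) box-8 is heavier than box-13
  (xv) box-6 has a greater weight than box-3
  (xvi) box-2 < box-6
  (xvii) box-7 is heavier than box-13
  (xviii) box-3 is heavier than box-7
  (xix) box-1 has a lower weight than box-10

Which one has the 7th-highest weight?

The consecutive relations fix a unique order: box-2 < box-13 < box-7 < box-8 < box-4 < box-11 < box-3 < box-1 < box-10 < box-17 < box-6 < box-9.
Counting 7 from the largest end gives box-11.

box-11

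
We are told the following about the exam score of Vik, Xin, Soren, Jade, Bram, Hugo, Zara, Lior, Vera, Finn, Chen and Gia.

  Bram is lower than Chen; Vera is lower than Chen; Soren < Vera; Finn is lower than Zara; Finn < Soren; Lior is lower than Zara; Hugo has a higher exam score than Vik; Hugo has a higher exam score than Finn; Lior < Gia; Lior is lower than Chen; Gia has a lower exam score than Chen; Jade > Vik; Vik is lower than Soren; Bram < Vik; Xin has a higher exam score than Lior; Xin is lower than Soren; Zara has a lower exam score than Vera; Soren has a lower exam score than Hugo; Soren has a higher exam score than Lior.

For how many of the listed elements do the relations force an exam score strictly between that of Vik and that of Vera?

Chaining upward from Vik reaches: Soren, Jade, Hugo, Chen.
Chaining downward from Vera reaches: Lior, Bram, Finn, Xin, Soren, Zara.
Strictly between Vik and Vera are those in both lists: Soren — 1 element.

1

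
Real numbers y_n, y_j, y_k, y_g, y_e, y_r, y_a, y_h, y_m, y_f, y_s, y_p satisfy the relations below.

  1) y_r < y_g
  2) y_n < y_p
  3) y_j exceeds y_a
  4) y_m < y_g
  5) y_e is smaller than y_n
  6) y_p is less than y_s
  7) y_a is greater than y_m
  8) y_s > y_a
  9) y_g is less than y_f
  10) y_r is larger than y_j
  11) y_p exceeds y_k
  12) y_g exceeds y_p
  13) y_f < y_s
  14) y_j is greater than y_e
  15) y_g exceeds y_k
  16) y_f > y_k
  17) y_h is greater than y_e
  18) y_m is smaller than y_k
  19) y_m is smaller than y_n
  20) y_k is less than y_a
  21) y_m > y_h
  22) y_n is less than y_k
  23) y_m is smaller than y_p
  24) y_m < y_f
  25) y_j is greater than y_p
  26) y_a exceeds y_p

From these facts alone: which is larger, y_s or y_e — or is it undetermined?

The relevant relations are y_e < y_h; y_h < y_m; y_m < y_n; y_n < y_k; y_k < y_p; y_p < y_a; y_a < y_j; y_j < y_r; y_r < y_g; y_g < y_f; y_f < y_s.
Chaining these gives y_e < y_h < y_m < y_n < y_k < y_p < y_a < y_j < y_r < y_g < y_f < y_s.
So y_s is larger.

y_s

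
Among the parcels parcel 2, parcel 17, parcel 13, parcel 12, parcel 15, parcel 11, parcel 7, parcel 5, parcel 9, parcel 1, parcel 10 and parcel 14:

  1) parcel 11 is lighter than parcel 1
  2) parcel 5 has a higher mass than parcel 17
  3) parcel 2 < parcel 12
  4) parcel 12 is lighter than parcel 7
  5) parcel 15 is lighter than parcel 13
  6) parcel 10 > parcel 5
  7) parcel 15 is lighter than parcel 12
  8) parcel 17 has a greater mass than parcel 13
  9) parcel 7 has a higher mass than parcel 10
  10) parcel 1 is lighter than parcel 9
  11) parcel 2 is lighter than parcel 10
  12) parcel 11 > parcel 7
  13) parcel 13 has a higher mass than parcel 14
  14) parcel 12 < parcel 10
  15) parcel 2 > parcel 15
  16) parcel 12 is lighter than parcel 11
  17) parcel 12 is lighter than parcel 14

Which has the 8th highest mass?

parcel 13

Piecing the relations together gives one ordering: parcel 15 < parcel 2 < parcel 12 < parcel 14 < parcel 13 < parcel 17 < parcel 5 < parcel 10 < parcel 7 < parcel 11 < parcel 1 < parcel 9.
Counting 8 from the largest end gives parcel 13.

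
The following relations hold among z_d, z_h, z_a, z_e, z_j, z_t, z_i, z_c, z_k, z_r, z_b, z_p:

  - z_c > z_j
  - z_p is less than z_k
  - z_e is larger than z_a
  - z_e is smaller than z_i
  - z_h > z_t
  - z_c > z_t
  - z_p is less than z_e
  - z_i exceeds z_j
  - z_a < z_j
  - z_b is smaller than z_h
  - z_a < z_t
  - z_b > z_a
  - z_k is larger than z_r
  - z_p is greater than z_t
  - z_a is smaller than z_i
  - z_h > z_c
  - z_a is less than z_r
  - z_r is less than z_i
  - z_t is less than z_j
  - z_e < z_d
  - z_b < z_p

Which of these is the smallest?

z_b is not least since z_a < z_b; z_t is not least since z_a < z_t; z_r is not least since z_a < z_r; z_j is not least since z_t < z_j; z_p is not least since z_t < z_p; z_c is not least since z_j < z_c; z_h is not least since z_t < z_h; z_e is not least since z_a < z_e; z_i is not least since z_j < z_i; z_k is not least since z_r < z_k; z_d is not least since z_e < z_d.
Only z_a has nothing below it, so z_a is the smallest.

z_a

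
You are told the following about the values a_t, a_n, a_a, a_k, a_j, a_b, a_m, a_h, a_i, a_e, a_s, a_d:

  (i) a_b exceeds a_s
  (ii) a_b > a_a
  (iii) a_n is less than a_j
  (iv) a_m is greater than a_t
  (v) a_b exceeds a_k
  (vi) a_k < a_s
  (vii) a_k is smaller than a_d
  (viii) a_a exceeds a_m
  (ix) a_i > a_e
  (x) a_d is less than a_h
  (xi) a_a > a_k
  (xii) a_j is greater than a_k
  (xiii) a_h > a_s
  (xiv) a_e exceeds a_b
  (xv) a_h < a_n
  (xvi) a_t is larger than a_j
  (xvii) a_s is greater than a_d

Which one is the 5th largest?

a_m

Chaining the given pairs: a_k < a_d < a_s < a_h < a_n < a_j < a_t < a_m < a_a < a_b < a_e < a_i.
The 5th largest is a_m.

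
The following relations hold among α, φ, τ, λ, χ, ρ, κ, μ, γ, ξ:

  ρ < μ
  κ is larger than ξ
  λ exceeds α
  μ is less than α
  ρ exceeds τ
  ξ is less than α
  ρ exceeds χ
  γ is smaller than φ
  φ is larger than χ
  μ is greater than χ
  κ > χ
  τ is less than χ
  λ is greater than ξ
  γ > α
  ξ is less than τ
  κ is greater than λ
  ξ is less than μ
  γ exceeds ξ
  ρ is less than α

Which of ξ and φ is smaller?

ξ

ξ < τ and τ < χ give ξ < χ.
Then χ < ρ extends the chain to ρ.
With ρ < μ: ξ < τ < χ < ρ < μ.
With μ < α: ξ < τ < χ < ρ < μ < α.
With α < γ: ξ < τ < χ < ρ < μ < α < γ.
With γ < φ: ξ < τ < χ < ρ < μ < α < γ < φ.
So ξ < φ; ξ is the smaller of the two.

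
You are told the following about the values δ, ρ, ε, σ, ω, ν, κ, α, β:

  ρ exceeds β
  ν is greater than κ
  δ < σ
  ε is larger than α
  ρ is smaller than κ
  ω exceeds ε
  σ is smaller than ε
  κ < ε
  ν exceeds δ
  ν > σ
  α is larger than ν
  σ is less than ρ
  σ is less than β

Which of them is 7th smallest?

α

Chaining the given pairs: δ < σ < β < ρ < κ < ν < α < ε < ω.
The 7th smallest is α.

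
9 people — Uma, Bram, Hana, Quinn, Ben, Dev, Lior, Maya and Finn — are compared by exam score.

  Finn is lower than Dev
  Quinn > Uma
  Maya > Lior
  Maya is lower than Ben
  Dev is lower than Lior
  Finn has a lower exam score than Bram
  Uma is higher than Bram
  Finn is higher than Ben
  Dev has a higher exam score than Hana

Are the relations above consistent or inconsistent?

inconsistent

We have Finn < Dev stated directly, yet also Dev < Lior < Maya < Ben < Finn by chaining the others — so Dev < Finn. Contradiction.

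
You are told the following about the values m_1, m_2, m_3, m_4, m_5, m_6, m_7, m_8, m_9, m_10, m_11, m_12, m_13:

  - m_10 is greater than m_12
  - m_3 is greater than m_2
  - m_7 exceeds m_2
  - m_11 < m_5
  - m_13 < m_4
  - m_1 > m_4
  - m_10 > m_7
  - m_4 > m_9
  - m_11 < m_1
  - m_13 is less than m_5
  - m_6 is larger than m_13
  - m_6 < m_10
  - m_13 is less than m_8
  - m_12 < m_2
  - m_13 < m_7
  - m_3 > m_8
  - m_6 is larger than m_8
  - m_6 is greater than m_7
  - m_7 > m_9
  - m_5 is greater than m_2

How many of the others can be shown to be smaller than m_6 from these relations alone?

The elements the relations force below m_6 are m_12, m_9, m_13, m_2, m_8, m_7 — no chain reaches any other.
That is 6.

6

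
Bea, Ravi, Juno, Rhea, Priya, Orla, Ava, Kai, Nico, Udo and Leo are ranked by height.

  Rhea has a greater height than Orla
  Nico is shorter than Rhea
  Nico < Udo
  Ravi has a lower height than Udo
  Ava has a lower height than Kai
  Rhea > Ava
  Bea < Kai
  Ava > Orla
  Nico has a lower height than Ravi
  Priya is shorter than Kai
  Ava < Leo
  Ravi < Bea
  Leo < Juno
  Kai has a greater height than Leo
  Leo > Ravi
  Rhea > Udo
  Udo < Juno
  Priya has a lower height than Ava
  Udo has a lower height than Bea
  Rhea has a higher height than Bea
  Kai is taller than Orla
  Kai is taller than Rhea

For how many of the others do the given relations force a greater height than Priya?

The elements the relations force above Priya are Ava, Leo, Rhea, Kai, Juno — no chain reaches any other.
That is 5.

5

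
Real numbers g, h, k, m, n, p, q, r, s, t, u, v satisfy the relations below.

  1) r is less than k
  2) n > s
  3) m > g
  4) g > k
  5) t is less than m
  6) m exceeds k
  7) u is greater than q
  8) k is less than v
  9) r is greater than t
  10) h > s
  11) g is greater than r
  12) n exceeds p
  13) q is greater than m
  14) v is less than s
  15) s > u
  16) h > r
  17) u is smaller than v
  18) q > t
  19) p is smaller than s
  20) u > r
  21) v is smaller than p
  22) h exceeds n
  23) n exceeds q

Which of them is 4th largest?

p

Chaining the given pairs: t < r < k < g < m < q < u < v < p < s < n < h.
The 4th largest is p.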